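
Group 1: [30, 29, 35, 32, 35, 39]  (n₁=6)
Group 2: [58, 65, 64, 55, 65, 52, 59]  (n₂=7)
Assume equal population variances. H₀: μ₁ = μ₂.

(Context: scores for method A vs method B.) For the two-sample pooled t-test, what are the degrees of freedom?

df = n₁ + n₂ − 2 = 6 + 7 − 2 = 11

degrees of freedom = 11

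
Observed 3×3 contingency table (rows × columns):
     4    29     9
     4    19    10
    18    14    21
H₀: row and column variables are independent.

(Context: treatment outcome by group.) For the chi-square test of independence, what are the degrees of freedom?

df = (r−1)(c−1) = (3−1)·(3−1) = 4

degrees of freedom = 4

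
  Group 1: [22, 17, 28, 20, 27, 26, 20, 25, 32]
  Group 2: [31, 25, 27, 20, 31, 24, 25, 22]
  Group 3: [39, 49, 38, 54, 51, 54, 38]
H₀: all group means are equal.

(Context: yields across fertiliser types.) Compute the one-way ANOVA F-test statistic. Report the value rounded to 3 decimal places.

Group means [24.11, 25.62, 46.14], grand mean 31.042
SSB = Σnᵢ(x̄ᵢ−x̄)² = 2263.337; SSW = ΣΣ(x−x̄ᵢ)² = 625.621
MSB = 2263.337/2 = 1131.6687; MSW = 625.621/21 = 29.7915
F = MSB/MSW = 37.9863
df = (2, 21)

test statistic = 37.986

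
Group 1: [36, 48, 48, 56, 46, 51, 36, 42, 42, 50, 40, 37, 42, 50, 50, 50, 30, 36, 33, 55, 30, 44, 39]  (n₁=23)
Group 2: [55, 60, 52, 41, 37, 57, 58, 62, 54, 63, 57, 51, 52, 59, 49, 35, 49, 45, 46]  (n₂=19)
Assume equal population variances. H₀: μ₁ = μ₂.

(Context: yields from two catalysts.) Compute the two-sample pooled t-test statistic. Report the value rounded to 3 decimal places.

test statistic = -3.542

x̄₁=43.087, s₁=7.633, n₁=23
x̄₂=51.684, s₂=8.063, n₂=19
s_p² = [22·7.633² + 18·8.063²]/40 = 61.2983
SE = √(s_p²·(1/23+1/19)) = 2.4272
t = (43.087−51.684)/2.4272 = -3.5420
df = 40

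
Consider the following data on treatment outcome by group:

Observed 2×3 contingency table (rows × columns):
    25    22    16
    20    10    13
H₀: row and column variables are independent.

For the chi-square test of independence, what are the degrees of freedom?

df = (r−1)(c−1) = (2−1)·(3−1) = 2

degrees of freedom = 2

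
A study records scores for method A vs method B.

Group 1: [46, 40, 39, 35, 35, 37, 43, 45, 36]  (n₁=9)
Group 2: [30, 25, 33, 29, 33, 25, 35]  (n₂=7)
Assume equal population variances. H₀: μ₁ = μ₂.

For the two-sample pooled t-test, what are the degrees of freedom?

df = n₁ + n₂ − 2 = 9 + 7 − 2 = 14

degrees of freedom = 14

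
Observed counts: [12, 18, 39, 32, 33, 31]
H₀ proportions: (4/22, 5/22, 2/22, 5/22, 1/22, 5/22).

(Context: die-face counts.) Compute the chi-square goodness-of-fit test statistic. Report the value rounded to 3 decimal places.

n = 165; E_i = n·p_i = [30.00, 37.50, 15.00, 37.50, 7.50, 37.50]
χ² = (12−30.00)²/30.00 + (18−37.50)²/37.50 + (39−15.00)²/15.00 + (32−37.50)²/37.50 + (33−7.50)²/7.50 + (31−37.50)²/37.50 = 147.9733
df = 5

test statistic = 147.973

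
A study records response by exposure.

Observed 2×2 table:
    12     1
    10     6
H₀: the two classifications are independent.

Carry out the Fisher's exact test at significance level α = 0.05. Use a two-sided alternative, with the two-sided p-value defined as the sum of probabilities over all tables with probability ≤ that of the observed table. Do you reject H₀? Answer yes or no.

Margins: r₁=13, r₂=16, c₁=22, c₂=7, n=29
p_obs = C(13,12)·C(16,10)/C(29,22); sum pmf over tables with pmf ≤ p_obs
p-value (two-sided) = 0.09272
At α=0.05: p ≥ α → fail to reject H₀

reject H₀: no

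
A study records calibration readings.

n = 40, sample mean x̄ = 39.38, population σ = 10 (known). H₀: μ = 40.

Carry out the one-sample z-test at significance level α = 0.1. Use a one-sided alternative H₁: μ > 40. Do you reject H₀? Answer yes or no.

reject H₀: no

SE = σ/√n = 10/√40 = 1.5811
z = (x̄−μ₀)/SE = (39.38−40)/1.5811 = -0.3921
p-value (one-sided, H₁ greater) = 0.65252
At α=0.1: p ≥ α → fail to reject H₀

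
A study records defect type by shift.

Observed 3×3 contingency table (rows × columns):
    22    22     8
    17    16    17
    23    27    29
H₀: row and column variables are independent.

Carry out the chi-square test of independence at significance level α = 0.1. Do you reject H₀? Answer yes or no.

reject H₀: no

Row totals [52, 50, 79], col totals [62, 65, 54], n=181
χ² = (22−17.81)²/17.81 + (22−18.67)²/18.67 + (8−15.51)²/15.51 + (17−17.13)²/17.13 + (16−17.96)²/17.96 + (17−14.92)²/14.92 + (23−27.06)²/27.06 + (27−28.37)²/28.37 + (29−23.57)²/23.57 = 7.6479
df = 4
p-value (upper-tail) = 0.10536
At α=0.1: p ≥ α → fail to reject H₀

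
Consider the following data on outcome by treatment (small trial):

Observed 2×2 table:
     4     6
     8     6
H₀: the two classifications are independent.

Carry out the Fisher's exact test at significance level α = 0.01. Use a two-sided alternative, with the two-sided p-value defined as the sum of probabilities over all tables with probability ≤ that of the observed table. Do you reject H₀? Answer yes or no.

Margins: r₁=10, r₂=14, c₁=12, c₂=12, n=24
p_obs = C(10,4)·C(14,8)/C(24,12); sum pmf over tables with pmf ≤ p_obs
p-value (two-sided) = 0.68017
At α=0.01: p ≥ α → fail to reject H₀

reject H₀: no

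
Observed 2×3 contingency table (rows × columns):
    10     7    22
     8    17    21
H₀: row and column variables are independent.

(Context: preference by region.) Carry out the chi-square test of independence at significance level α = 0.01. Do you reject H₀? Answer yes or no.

reject H₀: no

Row totals [39, 46], col totals [18, 24, 43], n=85
χ² = (10−8.26)²/8.26 + (7−11.01)²/11.01 + (22−19.73)²/19.73 + (8−9.74)²/9.74 + (17−12.99)²/12.99 + (21−23.27)²/23.27 = 3.8619
df = 2
p-value (upper-tail) = 0.14501
At α=0.01: p ≥ α → fail to reject H₀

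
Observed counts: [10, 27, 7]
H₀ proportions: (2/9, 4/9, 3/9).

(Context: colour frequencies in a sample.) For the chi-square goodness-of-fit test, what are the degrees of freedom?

df = k − 1 = 3 − 1 = 2

degrees of freedom = 2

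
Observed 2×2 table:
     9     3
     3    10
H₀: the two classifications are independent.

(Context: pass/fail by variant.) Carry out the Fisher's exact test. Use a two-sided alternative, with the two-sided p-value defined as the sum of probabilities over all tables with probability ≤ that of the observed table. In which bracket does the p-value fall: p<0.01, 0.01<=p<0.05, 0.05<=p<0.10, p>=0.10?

p-value bracket: 0.01<=p<0.05

Margins: r₁=12, r₂=13, c₁=12, c₂=13, n=25
p_obs = C(12,9)·C(13,3)/C(25,12); sum pmf over tables with pmf ≤ p_obs
p-value (two-sided) = 0.01693
→ bracket: 0.01<=p<0.05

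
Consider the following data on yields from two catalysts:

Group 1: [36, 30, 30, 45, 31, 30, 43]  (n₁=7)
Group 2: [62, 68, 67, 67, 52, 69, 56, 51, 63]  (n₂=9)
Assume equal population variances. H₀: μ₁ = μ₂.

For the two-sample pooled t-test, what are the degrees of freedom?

df = n₁ + n₂ − 2 = 7 + 9 − 2 = 14

degrees of freedom = 14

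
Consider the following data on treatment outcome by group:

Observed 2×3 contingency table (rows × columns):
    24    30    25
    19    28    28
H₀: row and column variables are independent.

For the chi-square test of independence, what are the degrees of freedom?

degrees of freedom = 2

df = (r−1)(c−1) = (2−1)·(3−1) = 2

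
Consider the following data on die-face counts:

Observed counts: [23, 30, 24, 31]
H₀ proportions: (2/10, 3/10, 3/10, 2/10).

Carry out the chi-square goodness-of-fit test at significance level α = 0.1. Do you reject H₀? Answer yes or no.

n = 108; E_i = n·p_i = [21.60, 32.40, 32.40, 21.60]
χ² = (23−21.60)²/21.60 + (30−32.40)²/32.40 + (24−32.40)²/32.40 + (31−21.60)²/21.60 = 6.5370
df = 3
p-value (upper-tail) = 0.08821
At α=0.1: p < α → reject H₀

reject H₀: yes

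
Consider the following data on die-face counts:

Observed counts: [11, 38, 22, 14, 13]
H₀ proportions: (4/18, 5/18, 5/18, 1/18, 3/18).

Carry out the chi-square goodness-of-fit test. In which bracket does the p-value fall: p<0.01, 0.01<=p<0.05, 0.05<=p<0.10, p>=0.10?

n = 98; E_i = n·p_i = [21.78, 27.22, 27.22, 5.44, 16.33]
χ² = (11−21.78)²/21.78 + (38−27.22)²/27.22 + (22−27.22)²/27.22 + (14−5.44)²/5.44 + (13−16.33)²/16.33 = 24.7276
df = 4
p-value (upper-tail) = 0.00006
→ bracket: p<0.01

p-value bracket: p<0.01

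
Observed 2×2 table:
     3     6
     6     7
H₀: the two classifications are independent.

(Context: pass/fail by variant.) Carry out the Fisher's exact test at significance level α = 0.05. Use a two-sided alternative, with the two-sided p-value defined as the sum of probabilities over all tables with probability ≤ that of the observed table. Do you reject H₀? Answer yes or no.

Margins: r₁=9, r₂=13, c₁=9, c₂=13, n=22
p_obs = C(9,3)·C(13,6)/C(22,9); sum pmf over tables with pmf ≤ p_obs
p-value (two-sided) = 0.67399
At α=0.05: p ≥ α → fail to reject H₀

reject H₀: no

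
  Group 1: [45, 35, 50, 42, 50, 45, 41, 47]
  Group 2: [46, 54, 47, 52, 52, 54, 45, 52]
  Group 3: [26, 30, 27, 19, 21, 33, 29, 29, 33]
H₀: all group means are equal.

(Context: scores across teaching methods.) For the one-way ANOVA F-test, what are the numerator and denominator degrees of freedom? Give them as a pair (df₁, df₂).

degrees of freedom = [2, 22]

k = 3 groups, N = 25 total
df = (k−1, N−k) = (3−1, 25−3) = (2, 22)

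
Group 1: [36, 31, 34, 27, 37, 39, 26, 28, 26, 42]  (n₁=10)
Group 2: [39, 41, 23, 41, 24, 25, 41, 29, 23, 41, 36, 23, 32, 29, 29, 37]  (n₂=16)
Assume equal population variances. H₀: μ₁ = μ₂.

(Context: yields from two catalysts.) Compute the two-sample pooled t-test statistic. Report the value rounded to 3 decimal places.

x̄₁=32.600, s₁=5.816, n₁=10
x̄₂=32.062, s₂=7.289, n₂=16
s_p² = [9·5.816² + 15·7.289²]/24 = 45.8891
SE = √(s_p²·(1/10+1/16)) = 2.7307
t = (32.600−32.062)/2.7307 = 0.1968
df = 24

test statistic = 0.197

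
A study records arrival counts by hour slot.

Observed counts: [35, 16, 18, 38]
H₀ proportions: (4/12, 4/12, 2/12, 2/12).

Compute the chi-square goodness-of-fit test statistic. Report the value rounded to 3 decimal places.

test statistic = 33.664

n = 107; E_i = n·p_i = [35.67, 35.67, 17.83, 17.83]
χ² = (35−35.67)²/35.67 + (16−35.67)²/35.67 + (18−17.83)²/17.83 + (38−17.83)²/17.83 = 33.6636
df = 3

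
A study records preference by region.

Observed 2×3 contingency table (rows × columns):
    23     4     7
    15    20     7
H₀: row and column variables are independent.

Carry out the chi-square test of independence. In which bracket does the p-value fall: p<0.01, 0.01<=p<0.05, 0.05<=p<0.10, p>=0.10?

Row totals [34, 42], col totals [38, 24, 14], n=76
χ² = (23−17.00)²/17.00 + (4−10.74)²/10.74 + (7−6.26)²/6.26 + (15−21.00)²/21.00 + (20−13.26)²/13.26 + (7−7.74)²/7.74 = 11.6377
df = 2
p-value (upper-tail) = 0.00297
→ bracket: p<0.01

p-value bracket: p<0.01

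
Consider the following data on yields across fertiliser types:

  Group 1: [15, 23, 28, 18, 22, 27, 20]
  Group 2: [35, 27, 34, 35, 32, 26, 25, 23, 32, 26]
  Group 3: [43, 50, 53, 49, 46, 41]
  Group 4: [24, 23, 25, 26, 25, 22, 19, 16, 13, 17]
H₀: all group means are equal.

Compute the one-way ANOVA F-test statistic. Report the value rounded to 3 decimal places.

test statistic = 47.335

Group means [21.86, 29.50, 47.00, 21.00], grand mean 28.485
SSB = Σnᵢ(x̄ᵢ−x̄)² = 2934.885; SSW = ΣΣ(x−x̄ᵢ)² = 599.357
MSB = 2934.885/3 = 978.2951; MSW = 599.357/29 = 20.6675
F = MSB/MSW = 47.3350
df = (3, 29)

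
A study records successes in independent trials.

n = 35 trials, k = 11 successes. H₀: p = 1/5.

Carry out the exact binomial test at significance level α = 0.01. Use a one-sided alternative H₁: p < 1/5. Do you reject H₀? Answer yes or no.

reject H₀: no

Exact binomial: n=35, k=11, p₀=1/5=0.2000
P(X≤11) from Σ C(n,i)·p₀^i·(1−p₀)^(n−i)
p-value (one-sided, H₁ less) = 0.96564
At α=0.01: p ≥ α → fail to reject H₀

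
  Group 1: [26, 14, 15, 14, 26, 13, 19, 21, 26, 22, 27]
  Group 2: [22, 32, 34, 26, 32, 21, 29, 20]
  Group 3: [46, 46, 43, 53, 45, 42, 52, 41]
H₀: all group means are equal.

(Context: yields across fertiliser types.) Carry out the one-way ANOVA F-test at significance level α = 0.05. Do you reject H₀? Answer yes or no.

reject H₀: yes

Group means [20.27, 27.00, 46.00], grand mean 29.889
SSB = Σnᵢ(x̄ᵢ−x̄)² = 3160.485; SSW = ΣΣ(x−x̄ᵢ)² = 658.182
MSB = 3160.485/2 = 1580.2424; MSW = 658.182/24 = 27.4242
F = MSB/MSW = 57.6221
df = (2, 24)
p-value (upper-tail) = 0.00000
At α=0.05: p < α → reject H₀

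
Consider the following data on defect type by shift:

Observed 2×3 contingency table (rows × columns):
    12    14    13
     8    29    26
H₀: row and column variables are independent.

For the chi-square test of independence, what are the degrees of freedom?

degrees of freedom = 2

df = (r−1)(c−1) = (2−1)·(3−1) = 2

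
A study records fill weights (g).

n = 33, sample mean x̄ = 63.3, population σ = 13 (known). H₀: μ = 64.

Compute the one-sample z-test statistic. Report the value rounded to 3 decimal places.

SE = σ/√n = 13/√33 = 2.2630
z = (x̄−μ₀)/SE = (63.3−64)/2.2630 = -0.3093

test statistic = -0.309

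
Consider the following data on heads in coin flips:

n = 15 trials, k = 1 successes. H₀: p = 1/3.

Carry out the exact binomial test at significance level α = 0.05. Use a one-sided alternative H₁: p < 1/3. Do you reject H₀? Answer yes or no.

Exact binomial: n=15, k=1, p₀=1/3=0.3333
P(X≤1) from Σ C(n,i)·p₀^i·(1−p₀)^(n−i)
p-value (one-sided, H₁ less) = 0.01941
At α=0.05: p < α → reject H₀

reject H₀: yes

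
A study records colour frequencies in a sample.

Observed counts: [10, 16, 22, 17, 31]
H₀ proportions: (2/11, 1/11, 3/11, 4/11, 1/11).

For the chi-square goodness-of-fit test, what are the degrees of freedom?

degrees of freedom = 4

df = k − 1 = 5 − 1 = 4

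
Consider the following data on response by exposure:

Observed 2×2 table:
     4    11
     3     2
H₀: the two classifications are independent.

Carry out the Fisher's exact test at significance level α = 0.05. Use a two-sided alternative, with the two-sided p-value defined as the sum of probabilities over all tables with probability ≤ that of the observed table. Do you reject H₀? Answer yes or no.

Margins: r₁=15, r₂=5, c₁=7, c₂=13, n=20
p_obs = C(15,4)·C(5,3)/C(20,7); sum pmf over tables with pmf ≤ p_obs
p-value (two-sided) = 0.28980
At α=0.05: p ≥ α → fail to reject H₀

reject H₀: no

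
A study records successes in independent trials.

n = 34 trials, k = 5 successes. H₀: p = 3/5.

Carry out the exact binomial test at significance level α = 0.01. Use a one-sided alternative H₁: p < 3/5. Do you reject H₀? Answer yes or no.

reject H₀: yes

Exact binomial: n=34, k=5, p₀=3/5=0.6000
P(X≤5) from Σ C(n,i)·p₀^i·(1−p₀)^(n−i)
p-value (one-sided, H₁ less) = 0.00000
At α=0.01: p < α → reject H₀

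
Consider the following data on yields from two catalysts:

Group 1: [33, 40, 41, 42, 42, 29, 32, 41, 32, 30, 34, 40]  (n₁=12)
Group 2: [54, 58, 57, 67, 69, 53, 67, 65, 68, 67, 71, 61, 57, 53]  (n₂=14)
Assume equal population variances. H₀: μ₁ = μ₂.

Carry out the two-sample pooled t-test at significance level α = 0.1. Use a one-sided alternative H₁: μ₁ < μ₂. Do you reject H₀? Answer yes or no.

x̄₁=36.333, s₁=5.069, n₁=12
x̄₂=61.929, s₂=6.462, n₂=14
s_p² = [11·5.069² + 13·6.462²]/24 = 34.3998
SE = √(s_p²·(1/12+1/14)) = 2.3073
t = (36.333−61.929)/2.3073 = -11.0930
df = 24
p-value (one-sided, H₁ less) = 0.00000
At α=0.1: p < α → reject H₀

reject H₀: yes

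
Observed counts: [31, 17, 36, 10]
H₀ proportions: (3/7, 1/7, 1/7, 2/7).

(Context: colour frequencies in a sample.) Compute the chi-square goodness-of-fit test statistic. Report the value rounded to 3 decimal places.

test statistic = 51.610

n = 94; E_i = n·p_i = [40.29, 13.43, 13.43, 26.86]
χ² = (31−40.29)²/40.29 + (17−13.43)²/13.43 + (36−13.43)²/13.43 + (10−26.86)²/26.86 = 51.6099
df = 3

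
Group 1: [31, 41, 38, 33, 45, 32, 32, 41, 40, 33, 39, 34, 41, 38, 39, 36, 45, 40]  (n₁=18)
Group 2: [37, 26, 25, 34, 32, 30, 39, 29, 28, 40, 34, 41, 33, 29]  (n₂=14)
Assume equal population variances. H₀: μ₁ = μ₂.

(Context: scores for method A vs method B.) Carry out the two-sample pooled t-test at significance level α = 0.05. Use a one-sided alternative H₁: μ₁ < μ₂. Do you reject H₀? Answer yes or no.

x̄₁=37.667, s₁=4.366, n₁=18
x̄₂=32.643, s₂=5.153, n₂=14
s_p² = [17·4.366² + 13·5.153²]/30 = 22.3071
SE = √(s_p²·(1/18+1/14)) = 1.6830
t = (37.667−32.643)/1.6830 = 2.9849
df = 30
p-value (one-sided, H₁ less) = 0.99720
At α=0.05: p ≥ α → fail to reject H₀

reject H₀: no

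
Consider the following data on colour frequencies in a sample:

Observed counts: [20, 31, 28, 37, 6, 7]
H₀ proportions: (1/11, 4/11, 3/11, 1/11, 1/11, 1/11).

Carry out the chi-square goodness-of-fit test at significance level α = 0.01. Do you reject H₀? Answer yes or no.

reject H₀: yes

n = 129; E_i = n·p_i = [11.73, 46.91, 35.18, 11.73, 11.73, 11.73]
χ² = (20−11.73)²/11.73 + (31−46.91)²/46.91 + (28−35.18)²/35.18 + (37−11.73)²/11.73 + (6−11.73)²/11.73 + (7−11.73)²/11.73 = 71.8637
df = 5
p-value (upper-tail) = 0.00000
At α=0.01: p < α → reject H₀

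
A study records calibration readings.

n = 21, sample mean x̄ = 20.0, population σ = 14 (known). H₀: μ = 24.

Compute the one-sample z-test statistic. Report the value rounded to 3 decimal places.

SE = σ/√n = 14/√21 = 3.0551
z = (x̄−μ₀)/SE = (20.0−24)/3.0551 = -1.3093

test statistic = -1.309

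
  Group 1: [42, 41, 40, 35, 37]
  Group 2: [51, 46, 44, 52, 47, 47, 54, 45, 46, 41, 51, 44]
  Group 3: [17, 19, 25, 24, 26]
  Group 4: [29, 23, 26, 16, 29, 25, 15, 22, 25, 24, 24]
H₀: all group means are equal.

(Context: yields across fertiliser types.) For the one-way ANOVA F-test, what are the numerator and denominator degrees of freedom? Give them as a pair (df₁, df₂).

degrees of freedom = [3, 29]

k = 4 groups, N = 33 total
df = (k−1, N−k) = (4−1, 33−4) = (3, 29)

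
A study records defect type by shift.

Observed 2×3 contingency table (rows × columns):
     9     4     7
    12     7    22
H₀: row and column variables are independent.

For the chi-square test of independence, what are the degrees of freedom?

degrees of freedom = 2

df = (r−1)(c−1) = (2−1)·(3−1) = 2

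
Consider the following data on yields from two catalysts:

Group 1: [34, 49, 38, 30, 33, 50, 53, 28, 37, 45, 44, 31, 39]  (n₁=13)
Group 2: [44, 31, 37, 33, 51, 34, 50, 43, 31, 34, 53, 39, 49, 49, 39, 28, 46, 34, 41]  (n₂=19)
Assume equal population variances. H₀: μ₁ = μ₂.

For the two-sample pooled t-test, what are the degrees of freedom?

df = n₁ + n₂ − 2 = 13 + 19 − 2 = 30

degrees of freedom = 30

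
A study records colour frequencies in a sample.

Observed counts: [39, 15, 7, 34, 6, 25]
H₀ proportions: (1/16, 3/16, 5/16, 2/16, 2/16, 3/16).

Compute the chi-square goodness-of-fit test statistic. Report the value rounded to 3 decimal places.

test statistic = 180.049

n = 126; E_i = n·p_i = [7.88, 23.62, 39.38, 15.75, 15.75, 23.62]
χ² = (39−7.88)²/7.88 + (15−23.62)²/23.62 + (7−39.38)²/39.38 + (34−15.75)²/15.75 + (6−15.75)²/15.75 + (25−23.62)²/23.62 = 180.0487
df = 5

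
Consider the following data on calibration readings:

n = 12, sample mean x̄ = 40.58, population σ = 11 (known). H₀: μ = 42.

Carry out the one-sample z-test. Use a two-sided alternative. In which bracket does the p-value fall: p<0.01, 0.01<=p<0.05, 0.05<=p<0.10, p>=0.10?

p-value bracket: p>=0.10

SE = σ/√n = 11/√12 = 3.1754
z = (x̄−μ₀)/SE = (40.58−42)/3.1754 = -0.4472
p-value (two-sided) = 0.65474
→ bracket: p>=0.10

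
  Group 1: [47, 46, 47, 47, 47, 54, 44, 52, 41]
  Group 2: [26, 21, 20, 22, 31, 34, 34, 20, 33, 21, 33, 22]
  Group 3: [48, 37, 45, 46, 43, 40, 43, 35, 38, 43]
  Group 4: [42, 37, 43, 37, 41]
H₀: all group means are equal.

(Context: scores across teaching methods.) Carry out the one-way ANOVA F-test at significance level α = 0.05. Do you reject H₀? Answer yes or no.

reject H₀: yes

Group means [47.22, 26.42, 41.80, 40.00], grand mean 37.778
SSB = Σnᵢ(x̄ᵢ−x̄)² = 2538.150; SSW = ΣΣ(x−x̄ᵢ)² = 712.072
MSB = 2538.150/3 = 846.0500; MSW = 712.072/32 = 22.2523
F = MSB/MSW = 38.0209
df = (3, 32)
p-value (upper-tail) = 0.00000
At α=0.05: p < α → reject H₀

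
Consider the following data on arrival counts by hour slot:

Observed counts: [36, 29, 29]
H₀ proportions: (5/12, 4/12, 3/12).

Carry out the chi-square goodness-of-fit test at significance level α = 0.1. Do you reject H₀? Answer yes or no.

n = 94; E_i = n·p_i = [39.17, 31.33, 23.50]
χ² = (36−39.17)²/39.17 + (29−31.33)²/31.33 + (29−23.50)²/23.50 = 1.7170
df = 2
p-value (upper-tail) = 0.42379
At α=0.1: p ≥ α → fail to reject H₀

reject H₀: no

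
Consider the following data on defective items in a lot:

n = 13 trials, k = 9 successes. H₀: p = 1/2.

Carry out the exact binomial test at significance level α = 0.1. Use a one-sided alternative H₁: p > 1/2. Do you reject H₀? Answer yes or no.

reject H₀: no

Exact binomial: n=13, k=9, p₀=1/2=0.5000
P(X≥9) from Σ C(n,i)·p₀^i·(1−p₀)^(n−i)
p-value (one-sided, H₁ greater) = 0.13342
At α=0.1: p ≥ α → fail to reject H₀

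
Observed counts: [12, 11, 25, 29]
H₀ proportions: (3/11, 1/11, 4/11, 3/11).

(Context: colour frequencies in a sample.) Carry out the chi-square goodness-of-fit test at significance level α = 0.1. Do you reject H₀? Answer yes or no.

n = 77; E_i = n·p_i = [21.00, 7.00, 28.00, 21.00]
χ² = (12−21.00)²/21.00 + (11−7.00)²/7.00 + (25−28.00)²/28.00 + (29−21.00)²/21.00 = 9.5119
df = 3
p-value (upper-tail) = 0.02321
At α=0.1: p < α → reject H₀

reject H₀: yes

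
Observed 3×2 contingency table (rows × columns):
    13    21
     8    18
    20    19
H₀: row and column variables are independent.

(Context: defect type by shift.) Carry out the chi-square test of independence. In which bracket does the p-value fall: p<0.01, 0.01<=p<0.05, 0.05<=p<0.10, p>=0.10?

Row totals [34, 26, 39], col totals [41, 58], n=99
χ² = (13−14.08)²/14.08 + (21−19.92)²/19.92 + (8−10.77)²/10.77 + (18−15.23)²/15.23 + (20−16.15)²/16.15 + (19−22.85)²/22.85 = 2.9211
df = 2
p-value (upper-tail) = 0.23211
→ bracket: p>=0.10

p-value bracket: p>=0.10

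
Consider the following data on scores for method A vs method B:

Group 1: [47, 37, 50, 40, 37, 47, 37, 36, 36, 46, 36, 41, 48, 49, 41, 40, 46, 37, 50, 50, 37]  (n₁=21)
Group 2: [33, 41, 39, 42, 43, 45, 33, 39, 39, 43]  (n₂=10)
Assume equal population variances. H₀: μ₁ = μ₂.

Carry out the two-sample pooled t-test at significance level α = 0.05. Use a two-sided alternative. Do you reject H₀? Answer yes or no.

x̄₁=42.286, s₁=5.479, n₁=21
x̄₂=39.700, s₂=4.057, n₂=10
s_p² = [20·5.479² + 9·4.057²]/29 = 25.8064
SE = √(s_p²·(1/21+1/10)) = 1.9518
t = (42.286−39.700)/1.9518 = 1.3248
df = 29
p-value (two-sided) = 0.19559
At α=0.05: p ≥ α → fail to reject H₀

reject H₀: no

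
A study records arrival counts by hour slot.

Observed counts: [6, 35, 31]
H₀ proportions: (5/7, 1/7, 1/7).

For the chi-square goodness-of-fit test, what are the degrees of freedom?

df = k − 1 = 3 − 1 = 2

degrees of freedom = 2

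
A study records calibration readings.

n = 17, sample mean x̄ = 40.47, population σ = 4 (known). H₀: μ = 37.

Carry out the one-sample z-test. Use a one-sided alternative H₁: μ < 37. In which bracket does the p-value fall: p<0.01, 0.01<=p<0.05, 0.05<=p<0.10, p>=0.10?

p-value bracket: p>=0.10

SE = σ/√n = 4/√17 = 0.9701
z = (x̄−μ₀)/SE = (40.47−37)/0.9701 = 3.5768
p-value (one-sided, H₁ less) = 0.99983
→ bracket: p>=0.10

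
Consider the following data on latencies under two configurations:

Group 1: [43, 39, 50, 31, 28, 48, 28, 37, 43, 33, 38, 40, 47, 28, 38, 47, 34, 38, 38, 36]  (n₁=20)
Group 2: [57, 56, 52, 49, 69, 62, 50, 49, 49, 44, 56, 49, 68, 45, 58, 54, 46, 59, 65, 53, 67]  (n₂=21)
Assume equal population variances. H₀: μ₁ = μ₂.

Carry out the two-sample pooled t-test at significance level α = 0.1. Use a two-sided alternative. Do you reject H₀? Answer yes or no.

reject H₀: yes

x̄₁=38.200, s₁=6.709, n₁=20
x̄₂=55.095, s₂=7.661, n₂=21
s_p² = [19·6.709² + 20·7.661²]/39 = 52.0259
SE = √(s_p²·(1/20+1/21)) = 2.2536
t = (38.200−55.095)/2.2536 = -7.4970
df = 39
p-value (two-sided) = 0.00000
At α=0.1: p < α → reject H₀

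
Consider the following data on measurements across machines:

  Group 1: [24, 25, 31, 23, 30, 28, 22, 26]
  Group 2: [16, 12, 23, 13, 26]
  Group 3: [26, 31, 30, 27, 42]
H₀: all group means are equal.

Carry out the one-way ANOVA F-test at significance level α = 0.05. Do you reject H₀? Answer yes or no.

Group means [26.12, 18.00, 31.20], grand mean 25.278
SSB = Σnᵢ(x̄ᵢ−x̄)² = 445.936; SSW = ΣΣ(x−x̄ᵢ)² = 391.675
MSB = 445.936/2 = 222.9681; MSW = 391.675/15 = 26.1117
F = MSB/MSW = 8.5390
df = (2, 15)
p-value (upper-tail) = 0.00334
At α=0.05: p < α → reject H₀

reject H₀: yes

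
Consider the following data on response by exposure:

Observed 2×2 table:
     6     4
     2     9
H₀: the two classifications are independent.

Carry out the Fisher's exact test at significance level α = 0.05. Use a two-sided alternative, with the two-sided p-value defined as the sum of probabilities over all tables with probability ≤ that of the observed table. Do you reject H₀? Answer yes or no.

Margins: r₁=10, r₂=11, c₁=8, c₂=13, n=21
p_obs = C(10,6)·C(11,2)/C(21,8); sum pmf over tables with pmf ≤ p_obs
p-value (two-sided) = 0.08050
At α=0.05: p ≥ α → fail to reject H₀

reject H₀: no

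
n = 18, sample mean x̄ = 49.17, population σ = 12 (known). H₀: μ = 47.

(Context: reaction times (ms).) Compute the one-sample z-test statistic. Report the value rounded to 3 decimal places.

test statistic = 0.767

SE = σ/√n = 12/√18 = 2.8284
z = (x̄−μ₀)/SE = (49.17−47)/2.8284 = 0.7672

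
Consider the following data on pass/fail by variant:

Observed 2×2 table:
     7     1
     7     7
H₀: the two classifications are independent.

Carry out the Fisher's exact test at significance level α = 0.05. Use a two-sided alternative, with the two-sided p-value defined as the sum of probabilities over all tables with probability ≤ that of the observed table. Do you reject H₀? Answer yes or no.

Margins: r₁=8, r₂=14, c₁=14, c₂=8, n=22
p_obs = C(8,7)·C(14,7)/C(22,14); sum pmf over tables with pmf ≤ p_obs
p-value (two-sided) = 0.16732
At α=0.05: p ≥ α → fail to reject H₀

reject H₀: no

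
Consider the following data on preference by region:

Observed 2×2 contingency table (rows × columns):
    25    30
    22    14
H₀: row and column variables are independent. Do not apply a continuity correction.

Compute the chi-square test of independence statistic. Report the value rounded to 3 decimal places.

Row totals [55, 36], col totals [47, 44], n=91
χ² = (25−28.41)²/28.41 + (30−26.59)²/26.59 + (22−18.59)²/18.59 + (14−17.41)²/17.41 = 2.1357
df = 1

test statistic = 2.136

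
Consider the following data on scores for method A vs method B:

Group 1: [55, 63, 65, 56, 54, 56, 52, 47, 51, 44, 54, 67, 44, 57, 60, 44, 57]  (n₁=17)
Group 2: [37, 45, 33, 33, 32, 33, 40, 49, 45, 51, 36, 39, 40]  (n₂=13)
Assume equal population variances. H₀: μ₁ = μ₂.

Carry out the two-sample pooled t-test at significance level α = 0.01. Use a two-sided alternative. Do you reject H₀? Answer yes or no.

x̄₁=54.471, s₁=7.037, n₁=17
x̄₂=39.462, s₂=6.359, n₂=13
s_p² = [16·7.037² + 12·6.359²]/28 = 45.6238
SE = √(s_p²·(1/17+1/13)) = 2.4886
t = (54.471−39.462)/2.4886 = 6.0311
df = 28
p-value (two-sided) = 0.00000
At α=0.01: p < α → reject H₀

reject H₀: yes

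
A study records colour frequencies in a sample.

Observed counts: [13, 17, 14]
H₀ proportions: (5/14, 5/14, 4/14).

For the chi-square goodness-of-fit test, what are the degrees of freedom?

df = k − 1 = 3 − 1 = 2

degrees of freedom = 2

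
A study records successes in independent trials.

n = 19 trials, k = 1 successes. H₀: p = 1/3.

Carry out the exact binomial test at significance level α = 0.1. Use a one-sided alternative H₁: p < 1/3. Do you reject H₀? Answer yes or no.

Exact binomial: n=19, k=1, p₀=1/3=0.3333
P(X≤1) from Σ C(n,i)·p₀^i·(1−p₀)^(n−i)
p-value (one-sided, H₁ less) = 0.00474
At α=0.1: p < α → reject H₀

reject H₀: yes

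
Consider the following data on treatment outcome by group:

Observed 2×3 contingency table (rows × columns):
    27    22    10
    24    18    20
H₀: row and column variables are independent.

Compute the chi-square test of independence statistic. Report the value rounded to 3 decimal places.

test statistic = 3.838

Row totals [59, 62], col totals [51, 40, 30], n=121
χ² = (27−24.87)²/24.87 + (22−19.50)²/19.50 + (10−14.63)²/14.63 + (24−26.13)²/26.13 + (18−20.50)²/20.50 + (20−15.37)²/15.37 = 3.8378
df = 2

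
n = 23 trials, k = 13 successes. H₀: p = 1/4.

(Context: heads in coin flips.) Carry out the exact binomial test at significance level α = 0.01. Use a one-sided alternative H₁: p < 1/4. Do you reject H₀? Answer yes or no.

Exact binomial: n=23, k=13, p₀=1/4=0.2500
P(X≤13) from Σ C(n,i)·p₀^i·(1−p₀)^(n−i)
p-value (one-sided, H₁ less) = 0.99972
At α=0.01: p ≥ α → fail to reject H₀

reject H₀: no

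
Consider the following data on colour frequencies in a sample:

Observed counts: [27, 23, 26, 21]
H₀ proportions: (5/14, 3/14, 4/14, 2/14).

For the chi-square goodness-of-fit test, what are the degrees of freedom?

degrees of freedom = 3

df = k − 1 = 4 − 1 = 3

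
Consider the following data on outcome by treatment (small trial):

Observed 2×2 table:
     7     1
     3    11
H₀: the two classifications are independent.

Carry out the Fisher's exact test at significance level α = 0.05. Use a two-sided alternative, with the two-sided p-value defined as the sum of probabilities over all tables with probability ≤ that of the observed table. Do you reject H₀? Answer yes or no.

reject H₀: yes

Margins: r₁=8, r₂=14, c₁=10, c₂=12, n=22
p_obs = C(8,7)·C(14,3)/C(22,10); sum pmf over tables with pmf ≤ p_obs
p-value (two-sided) = 0.00619
At α=0.05: p < α → reject H₀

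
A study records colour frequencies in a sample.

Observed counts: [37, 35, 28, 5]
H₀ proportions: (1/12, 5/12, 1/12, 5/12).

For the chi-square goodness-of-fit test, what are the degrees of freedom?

degrees of freedom = 3

df = k − 1 = 4 − 1 = 3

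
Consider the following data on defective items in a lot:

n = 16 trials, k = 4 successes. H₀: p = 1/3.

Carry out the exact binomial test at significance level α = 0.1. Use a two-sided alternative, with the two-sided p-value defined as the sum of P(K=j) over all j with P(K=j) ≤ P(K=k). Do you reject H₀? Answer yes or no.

Exact binomial: n=16, k=4, p₀=1/3=0.3333
P(X=j) = C(n,j)·p₀^j·(1−p₀)^(n−j); p = Σ P(X=j) over j with P(X=j) ≤ P(X=4)
p-value (two-sided) = 0.60169
At α=0.1: p ≥ α → fail to reject H₀

reject H₀: no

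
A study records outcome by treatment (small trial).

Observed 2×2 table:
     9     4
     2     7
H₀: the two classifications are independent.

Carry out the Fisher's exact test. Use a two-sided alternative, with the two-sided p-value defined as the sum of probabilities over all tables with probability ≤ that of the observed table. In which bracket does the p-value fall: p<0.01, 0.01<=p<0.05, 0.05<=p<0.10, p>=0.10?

p-value bracket: 0.05<=p<0.10

Margins: r₁=13, r₂=9, c₁=11, c₂=11, n=22
p_obs = C(13,9)·C(9,2)/C(22,11); sum pmf over tables with pmf ≤ p_obs
p-value (two-sided) = 0.08050
→ bracket: 0.05<=p<0.10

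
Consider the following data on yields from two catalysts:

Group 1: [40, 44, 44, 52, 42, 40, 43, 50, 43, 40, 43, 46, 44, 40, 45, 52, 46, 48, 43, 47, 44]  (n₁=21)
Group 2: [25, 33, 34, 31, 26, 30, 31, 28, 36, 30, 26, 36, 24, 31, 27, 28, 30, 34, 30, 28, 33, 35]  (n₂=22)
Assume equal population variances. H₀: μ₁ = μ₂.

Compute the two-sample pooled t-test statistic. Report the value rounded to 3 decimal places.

x̄₁=44.571, s₁=3.627, n₁=21
x̄₂=30.273, s₂=3.535, n₂=22
s_p² = [20·3.627² + 21·3.535²]/41 = 12.8172
SE = √(s_p²·(1/21+1/22)) = 1.0922
t = (44.571−30.273)/1.0922 = 13.0914
df = 41

test statistic = 13.091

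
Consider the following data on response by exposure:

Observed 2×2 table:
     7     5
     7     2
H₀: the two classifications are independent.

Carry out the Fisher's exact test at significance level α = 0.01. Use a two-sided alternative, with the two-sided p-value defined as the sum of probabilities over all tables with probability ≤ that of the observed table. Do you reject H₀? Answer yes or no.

Margins: r₁=12, r₂=9, c₁=14, c₂=7, n=21
p_obs = C(12,7)·C(9,7)/C(21,14); sum pmf over tables with pmf ≤ p_obs
p-value (two-sided) = 0.64241
At α=0.01: p ≥ α → fail to reject H₀

reject H₀: no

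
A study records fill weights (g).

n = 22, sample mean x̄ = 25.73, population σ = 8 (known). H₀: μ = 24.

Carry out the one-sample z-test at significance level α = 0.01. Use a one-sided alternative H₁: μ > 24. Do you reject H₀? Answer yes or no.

SE = σ/√n = 8/√22 = 1.7056
z = (x̄−μ₀)/SE = (25.73−24)/1.7056 = 1.0143
p-value (one-sided, H₁ greater) = 0.15522
At α=0.01: p ≥ α → fail to reject H₀

reject H₀: no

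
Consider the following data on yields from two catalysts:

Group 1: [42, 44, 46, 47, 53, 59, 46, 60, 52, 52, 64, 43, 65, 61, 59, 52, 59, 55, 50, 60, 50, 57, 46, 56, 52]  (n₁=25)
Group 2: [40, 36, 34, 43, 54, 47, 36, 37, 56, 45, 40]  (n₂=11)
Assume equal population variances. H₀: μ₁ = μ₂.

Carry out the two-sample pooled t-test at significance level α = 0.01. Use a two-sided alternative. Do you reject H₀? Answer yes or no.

x̄₁=53.200, s₁=6.677, n₁=25
x̄₂=42.545, s₂=7.353, n₂=11
s_p² = [24·6.677² + 10·7.353²]/34 = 47.3743
SE = √(s_p²·(1/25+1/11)) = 2.4903
t = (53.200−42.545)/2.4903 = 4.2784
df = 34
p-value (two-sided) = 0.00014
At α=0.01: p < α → reject H₀

reject H₀: yes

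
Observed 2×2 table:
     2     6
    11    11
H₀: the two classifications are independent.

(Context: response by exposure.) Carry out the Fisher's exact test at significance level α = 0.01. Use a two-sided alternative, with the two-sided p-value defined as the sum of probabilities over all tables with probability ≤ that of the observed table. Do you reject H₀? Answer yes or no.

reject H₀: no

Margins: r₁=8, r₂=22, c₁=13, c₂=17, n=30
p_obs = C(8,2)·C(22,11)/C(30,13); sum pmf over tables with pmf ≤ p_obs
p-value (two-sided) = 0.40688
At α=0.01: p ≥ α → fail to reject H₀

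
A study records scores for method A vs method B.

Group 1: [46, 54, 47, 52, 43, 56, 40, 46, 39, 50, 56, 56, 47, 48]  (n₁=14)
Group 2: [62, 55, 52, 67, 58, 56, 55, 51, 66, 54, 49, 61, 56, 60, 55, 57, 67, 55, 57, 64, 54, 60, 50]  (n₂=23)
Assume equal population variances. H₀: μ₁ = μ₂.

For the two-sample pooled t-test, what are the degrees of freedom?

df = n₁ + n₂ − 2 = 14 + 23 − 2 = 35

degrees of freedom = 35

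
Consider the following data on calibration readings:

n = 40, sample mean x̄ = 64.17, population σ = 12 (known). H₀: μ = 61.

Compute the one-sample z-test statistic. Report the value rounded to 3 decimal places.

test statistic = 1.671

SE = σ/√n = 12/√40 = 1.8974
z = (x̄−μ₀)/SE = (64.17−61)/1.8974 = 1.6707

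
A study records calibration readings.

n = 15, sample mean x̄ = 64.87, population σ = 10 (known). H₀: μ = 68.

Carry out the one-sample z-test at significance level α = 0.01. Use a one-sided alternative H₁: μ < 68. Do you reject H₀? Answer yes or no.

SE = σ/√n = 10/√15 = 2.5820
z = (x̄−μ₀)/SE = (64.87−68)/2.5820 = -1.2122
p-value (one-sided, H₁ less) = 0.11271
At α=0.01: p ≥ α → fail to reject H₀

reject H₀: no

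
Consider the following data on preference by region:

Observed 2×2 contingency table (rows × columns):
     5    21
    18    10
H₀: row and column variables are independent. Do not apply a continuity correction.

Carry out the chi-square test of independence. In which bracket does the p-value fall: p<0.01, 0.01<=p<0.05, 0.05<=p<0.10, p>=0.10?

p-value bracket: p<0.01

Row totals [26, 28], col totals [23, 31], n=54
χ² = (5−11.07)²/11.07 + (21−14.93)²/14.93 + (18−11.93)²/11.93 + (10−16.07)²/16.07 = 11.1923
df = 1
p-value (upper-tail) = 0.00082
→ bracket: p<0.01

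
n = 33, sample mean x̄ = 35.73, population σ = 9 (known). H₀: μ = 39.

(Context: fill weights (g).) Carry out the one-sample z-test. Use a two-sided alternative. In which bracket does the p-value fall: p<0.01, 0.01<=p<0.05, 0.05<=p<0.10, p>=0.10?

p-value bracket: 0.01<=p<0.05

SE = σ/√n = 9/√33 = 1.5667
z = (x̄−μ₀)/SE = (35.73−39)/1.5667 = -2.0872
p-value (two-sided) = 0.03687
→ bracket: 0.01<=p<0.05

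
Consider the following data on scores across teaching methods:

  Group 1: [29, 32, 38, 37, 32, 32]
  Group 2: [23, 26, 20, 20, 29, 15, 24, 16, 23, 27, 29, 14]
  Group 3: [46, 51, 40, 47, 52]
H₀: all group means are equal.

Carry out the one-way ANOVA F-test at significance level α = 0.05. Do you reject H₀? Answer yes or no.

Group means [33.33, 22.17, 47.20], grand mean 30.522
SSB = Σnᵢ(x̄ᵢ−x̄)² = 2275.939; SSW = ΣΣ(x−x̄ᵢ)² = 451.800
MSB = 2275.939/2 = 1137.9696; MSW = 451.800/20 = 22.5900
F = MSB/MSW = 50.3749
df = (2, 20)
p-value (upper-tail) = 0.00000
At α=0.05: p < α → reject H₀

reject H₀: yes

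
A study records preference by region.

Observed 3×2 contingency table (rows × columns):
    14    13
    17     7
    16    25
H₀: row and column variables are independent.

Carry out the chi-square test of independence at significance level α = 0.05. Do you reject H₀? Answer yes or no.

Row totals [27, 24, 41], col totals [47, 45], n=92
χ² = (14−13.79)²/13.79 + (13−13.21)²/13.21 + (17−12.26)²/12.26 + (7−11.74)²/11.74 + (16−20.95)²/20.95 + (25−20.05)²/20.05 = 6.1387
df = 2
p-value (upper-tail) = 0.04645
At α=0.05: p < α → reject H₀

reject H₀: yes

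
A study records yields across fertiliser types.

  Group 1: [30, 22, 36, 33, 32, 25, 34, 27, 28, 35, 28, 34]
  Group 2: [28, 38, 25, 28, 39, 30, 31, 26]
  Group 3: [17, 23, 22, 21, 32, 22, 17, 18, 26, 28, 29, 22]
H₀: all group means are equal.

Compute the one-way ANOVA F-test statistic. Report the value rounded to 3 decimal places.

Group means [30.33, 30.62, 23.08], grand mean 27.688
SSB = Σnᵢ(x̄ᵢ−x̄)² = 407.417; SSW = ΣΣ(x−x̄ᵢ)² = 657.458
MSB = 407.417/2 = 203.7083; MSW = 657.458/29 = 22.6710
F = MSB/MSW = 8.9854
df = (2, 29)

test statistic = 8.985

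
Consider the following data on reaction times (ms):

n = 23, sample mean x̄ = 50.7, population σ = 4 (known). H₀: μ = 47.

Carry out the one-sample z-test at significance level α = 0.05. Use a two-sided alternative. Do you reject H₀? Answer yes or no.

reject H₀: yes

SE = σ/√n = 4/√23 = 0.8341
z = (x̄−μ₀)/SE = (50.7−47)/0.8341 = 4.4361
p-value (two-sided) = 0.00001
At α=0.05: p < α → reject H₀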